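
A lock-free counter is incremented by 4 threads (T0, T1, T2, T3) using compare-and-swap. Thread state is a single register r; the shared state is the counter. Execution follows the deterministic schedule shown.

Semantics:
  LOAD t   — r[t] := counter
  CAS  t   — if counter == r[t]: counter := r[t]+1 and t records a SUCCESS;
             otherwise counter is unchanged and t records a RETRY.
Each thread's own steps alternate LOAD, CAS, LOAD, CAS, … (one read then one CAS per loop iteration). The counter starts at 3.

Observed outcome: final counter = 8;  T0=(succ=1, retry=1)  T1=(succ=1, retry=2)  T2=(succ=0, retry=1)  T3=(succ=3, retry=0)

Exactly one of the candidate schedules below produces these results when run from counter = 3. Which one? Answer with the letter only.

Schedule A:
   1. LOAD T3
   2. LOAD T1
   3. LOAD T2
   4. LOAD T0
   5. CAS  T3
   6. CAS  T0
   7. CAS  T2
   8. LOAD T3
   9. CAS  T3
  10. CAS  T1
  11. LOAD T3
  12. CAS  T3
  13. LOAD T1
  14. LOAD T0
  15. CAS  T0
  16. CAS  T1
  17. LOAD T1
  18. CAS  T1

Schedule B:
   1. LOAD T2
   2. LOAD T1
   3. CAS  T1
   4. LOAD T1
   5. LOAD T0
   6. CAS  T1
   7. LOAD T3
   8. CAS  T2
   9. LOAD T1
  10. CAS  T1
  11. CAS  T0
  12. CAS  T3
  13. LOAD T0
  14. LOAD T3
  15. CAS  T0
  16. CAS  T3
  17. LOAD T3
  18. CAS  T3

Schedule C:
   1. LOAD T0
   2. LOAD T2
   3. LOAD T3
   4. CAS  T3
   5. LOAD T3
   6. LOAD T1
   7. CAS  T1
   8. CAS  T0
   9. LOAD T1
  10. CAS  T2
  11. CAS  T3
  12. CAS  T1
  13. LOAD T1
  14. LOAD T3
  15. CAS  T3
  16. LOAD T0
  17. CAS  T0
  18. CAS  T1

A

Run A:
[1] T3.load  rd  (counter 3, T3.r 3)
[2] T1.load  rd  (counter 3, T1.r 3)
[3] T2.load  rd  (counter 3, T2.r 3)
[4] T0.load  rd  (counter 3, T0.r 3)
[5] T3.cas  hit  (counter 4, T3.r 3)
[6] T0.cas  miss  (counter 4, T0.r 3)
[7] T2.cas  miss  (counter 4, T2.r 3)
[8] T3.load  rd  (counter 4, T3.r 4)
[9] T3.cas  hit  (counter 5, T3.r 4)
[10] T1.cas  miss  (counter 5, T1.r 3)
[11] T3.load  rd  (counter 5, T3.r 5)
[12] T3.cas  hit  (counter 6, T3.r 5)
[13] T1.load  rd  (counter 6, T1.r 6)
[14] T0.load  rd  (counter 6, T0.r 6)
[15] T0.cas  hit  (counter 7, T0.r 6)
[16] T1.cas  miss  (counter 7, T1.r 6)
[17] T1.load  rd  (counter 7, T1.r 7)
[18] T1.cas  hit  (counter 8, T1.r 7)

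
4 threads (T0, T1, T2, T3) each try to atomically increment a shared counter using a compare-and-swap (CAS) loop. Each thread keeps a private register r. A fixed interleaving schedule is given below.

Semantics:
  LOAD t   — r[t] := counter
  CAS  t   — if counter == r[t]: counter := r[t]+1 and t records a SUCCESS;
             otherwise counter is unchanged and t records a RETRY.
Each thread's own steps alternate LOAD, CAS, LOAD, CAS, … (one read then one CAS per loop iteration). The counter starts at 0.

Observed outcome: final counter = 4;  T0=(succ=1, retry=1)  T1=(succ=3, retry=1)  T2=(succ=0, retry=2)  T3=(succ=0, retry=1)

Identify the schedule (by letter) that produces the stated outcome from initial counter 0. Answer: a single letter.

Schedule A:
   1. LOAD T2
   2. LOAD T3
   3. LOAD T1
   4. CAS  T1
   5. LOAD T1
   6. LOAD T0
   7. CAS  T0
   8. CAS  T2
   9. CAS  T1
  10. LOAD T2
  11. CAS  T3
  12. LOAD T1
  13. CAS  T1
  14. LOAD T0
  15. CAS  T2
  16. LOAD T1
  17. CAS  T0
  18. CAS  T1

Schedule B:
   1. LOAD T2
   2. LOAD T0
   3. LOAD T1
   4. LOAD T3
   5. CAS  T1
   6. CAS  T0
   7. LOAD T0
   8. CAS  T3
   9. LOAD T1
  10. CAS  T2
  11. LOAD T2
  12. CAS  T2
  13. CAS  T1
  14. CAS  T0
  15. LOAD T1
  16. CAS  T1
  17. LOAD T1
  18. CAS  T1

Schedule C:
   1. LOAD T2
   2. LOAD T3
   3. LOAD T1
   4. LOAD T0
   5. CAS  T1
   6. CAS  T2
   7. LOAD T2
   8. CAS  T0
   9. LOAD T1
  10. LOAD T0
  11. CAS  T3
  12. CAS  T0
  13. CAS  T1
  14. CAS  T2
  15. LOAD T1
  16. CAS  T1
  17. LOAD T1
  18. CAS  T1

C

Tracing schedule C:
#1 T2 reads 0
#2 T3 reads 0
#3 T1 reads 0
#4 T0 reads 0
#5 T1 CAS(0→1) writes; counter now 1
#6 T2 CAS(0→1) fails; counter now 1
#7 T2 reads 1
#8 T0 CAS(0→1) fails; counter now 1
#9 T1 reads 1
#10 T0 reads 1
#11 T3 CAS(0→1) fails; counter now 1
#12 T0 CAS(1→2) writes; counter now 2
#13 T1 CAS(1→2) fails; counter now 2
#14 T2 CAS(1→2) fails; counter now 2
#15 T1 reads 2
#16 T1 CAS(2→3) writes; counter now 3
#17 T1 reads 3
#18 T1 CAS(3→4) writes; counter now 4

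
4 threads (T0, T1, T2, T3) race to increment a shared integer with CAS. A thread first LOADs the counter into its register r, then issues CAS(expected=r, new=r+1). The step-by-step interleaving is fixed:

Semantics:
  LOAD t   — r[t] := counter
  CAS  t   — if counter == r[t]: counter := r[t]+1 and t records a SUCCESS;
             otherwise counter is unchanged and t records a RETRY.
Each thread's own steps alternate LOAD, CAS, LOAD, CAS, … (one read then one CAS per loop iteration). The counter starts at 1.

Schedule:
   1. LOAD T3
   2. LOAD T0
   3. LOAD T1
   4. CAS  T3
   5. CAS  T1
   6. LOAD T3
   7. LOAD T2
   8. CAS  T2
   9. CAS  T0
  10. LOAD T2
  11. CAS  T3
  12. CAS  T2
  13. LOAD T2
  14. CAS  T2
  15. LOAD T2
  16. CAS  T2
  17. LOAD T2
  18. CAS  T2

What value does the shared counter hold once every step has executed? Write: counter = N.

counter = 7

[1] T3.load  rd  (counter 1, T3.r 1)
[2] T0.load  rd  (counter 1, T0.r 1)
[3] T1.load  rd  (counter 1, T1.r 1)
[4] T3.cas  hit  (counter 2, T3.r 1)
[5] T1.cas  miss  (counter 2, T1.r 1)
[6] T3.load  rd  (counter 2, T3.r 2)
[7] T2.load  rd  (counter 2, T2.r 2)
[8] T2.cas  hit  (counter 3, T2.r 2)
[9] T0.cas  miss  (counter 3, T0.r 1)
[10] T2.load  rd  (counter 3, T2.r 3)
[11] T3.cas  miss  (counter 3, T3.r 2)
[12] T2.cas  hit  (counter 4, T2.r 3)
[13] T2.load  rd  (counter 4, T2.r 4)
[14] T2.cas  hit  (counter 5, T2.r 4)
[15] T2.load  rd  (counter 5, T2.r 5)
[16] T2.cas  hit  (counter 6, T2.r 5)
[17] T2.load  rd  (counter 6, T2.r 6)
[18] T2.cas  hit  (counter 7, T2.r 6)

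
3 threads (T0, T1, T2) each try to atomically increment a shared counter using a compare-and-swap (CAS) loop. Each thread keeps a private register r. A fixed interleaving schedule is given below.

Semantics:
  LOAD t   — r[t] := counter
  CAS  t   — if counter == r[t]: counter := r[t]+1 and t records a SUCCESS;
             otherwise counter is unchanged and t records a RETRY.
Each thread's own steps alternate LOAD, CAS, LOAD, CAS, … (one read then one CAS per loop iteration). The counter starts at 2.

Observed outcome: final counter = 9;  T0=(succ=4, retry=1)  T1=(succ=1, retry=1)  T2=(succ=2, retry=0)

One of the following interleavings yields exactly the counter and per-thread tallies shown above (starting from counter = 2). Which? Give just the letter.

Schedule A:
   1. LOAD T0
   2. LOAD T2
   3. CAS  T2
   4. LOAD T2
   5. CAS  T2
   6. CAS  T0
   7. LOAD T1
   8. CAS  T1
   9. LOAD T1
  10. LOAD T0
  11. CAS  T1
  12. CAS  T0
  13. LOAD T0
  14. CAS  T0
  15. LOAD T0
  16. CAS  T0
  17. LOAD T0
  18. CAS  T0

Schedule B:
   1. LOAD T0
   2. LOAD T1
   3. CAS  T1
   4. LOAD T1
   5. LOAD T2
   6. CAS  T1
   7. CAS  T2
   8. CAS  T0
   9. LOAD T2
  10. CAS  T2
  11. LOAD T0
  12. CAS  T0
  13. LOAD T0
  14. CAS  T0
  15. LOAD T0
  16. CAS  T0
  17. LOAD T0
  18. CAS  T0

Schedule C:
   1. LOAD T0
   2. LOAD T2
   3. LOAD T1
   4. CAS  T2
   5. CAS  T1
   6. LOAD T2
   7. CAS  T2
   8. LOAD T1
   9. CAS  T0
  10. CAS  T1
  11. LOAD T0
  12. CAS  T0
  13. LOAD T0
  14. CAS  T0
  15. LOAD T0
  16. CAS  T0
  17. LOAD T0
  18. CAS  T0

C

Tracing schedule C:
1. LOAD T0 → mem=2 r[T0]=2 [LOAD]
2. LOAD T2 → mem=2 r[T2]=2 [LOAD]
3. LOAD T1 → mem=2 r[T1]=2 [LOAD]
4. CAS T2 → mem=3 r[T2]=2 [OK]
5. CAS T1 → mem=3 r[T1]=2 [RETRY]
6. LOAD T2 → mem=3 r[T2]=3 [LOAD]
7. CAS T2 → mem=4 r[T2]=3 [OK]
8. LOAD T1 → mem=4 r[T1]=4 [LOAD]
9. CAS T0 → mem=4 r[T0]=2 [RETRY]
10. CAS T1 → mem=5 r[T1]=4 [OK]
11. LOAD T0 → mem=5 r[T0]=5 [LOAD]
12. CAS T0 → mem=6 r[T0]=5 [OK]
13. LOAD T0 → mem=6 r[T0]=6 [LOAD]
14. CAS T0 → mem=7 r[T0]=6 [OK]
15. LOAD T0 → mem=7 r[T0]=7 [LOAD]
16. CAS T0 → mem=8 r[T0]=7 [OK]
17. LOAD T0 → mem=8 r[T0]=8 [LOAD]
18. CAS T0 → mem=9 r[T0]=8 [OK]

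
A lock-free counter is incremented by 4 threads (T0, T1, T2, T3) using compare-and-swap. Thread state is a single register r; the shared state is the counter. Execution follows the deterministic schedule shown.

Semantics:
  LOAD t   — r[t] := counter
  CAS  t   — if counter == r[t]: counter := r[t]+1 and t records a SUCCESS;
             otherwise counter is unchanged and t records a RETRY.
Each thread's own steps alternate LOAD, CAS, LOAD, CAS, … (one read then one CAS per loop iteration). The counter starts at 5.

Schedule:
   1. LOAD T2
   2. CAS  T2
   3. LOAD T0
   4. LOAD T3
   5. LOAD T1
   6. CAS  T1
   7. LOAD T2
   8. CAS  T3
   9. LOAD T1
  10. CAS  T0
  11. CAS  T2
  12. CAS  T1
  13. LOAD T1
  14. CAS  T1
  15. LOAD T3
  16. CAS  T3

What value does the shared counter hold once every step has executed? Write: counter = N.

step 1: T2 LOAD ⇒ load; ctr=5 reg=5
step 2: T2 CAS ⇒ ok; ctr=6 reg=5
step 3: T0 LOAD ⇒ load; ctr=6 reg=6
step 4: T3 LOAD ⇒ load; ctr=6 reg=6
step 5: T1 LOAD ⇒ load; ctr=6 reg=6
step 6: T1 CAS ⇒ ok; ctr=7 reg=6
step 7: T2 LOAD ⇒ load; ctr=7 reg=7
step 8: T3 CAS ⇒ retry; ctr=7 reg=6
step 9: T1 LOAD ⇒ load; ctr=7 reg=7
step 10: T0 CAS ⇒ retry; ctr=7 reg=6
step 11: T2 CAS ⇒ ok; ctr=8 reg=7
step 12: T1 CAS ⇒ retry; ctr=8 reg=7
step 13: T1 LOAD ⇒ load; ctr=8 reg=8
step 14: T1 CAS ⇒ ok; ctr=9 reg=8
step 15: T3 LOAD ⇒ load; ctr=9 reg=9
step 16: T3 CAS ⇒ ok; ctr=10 reg=9

counter = 10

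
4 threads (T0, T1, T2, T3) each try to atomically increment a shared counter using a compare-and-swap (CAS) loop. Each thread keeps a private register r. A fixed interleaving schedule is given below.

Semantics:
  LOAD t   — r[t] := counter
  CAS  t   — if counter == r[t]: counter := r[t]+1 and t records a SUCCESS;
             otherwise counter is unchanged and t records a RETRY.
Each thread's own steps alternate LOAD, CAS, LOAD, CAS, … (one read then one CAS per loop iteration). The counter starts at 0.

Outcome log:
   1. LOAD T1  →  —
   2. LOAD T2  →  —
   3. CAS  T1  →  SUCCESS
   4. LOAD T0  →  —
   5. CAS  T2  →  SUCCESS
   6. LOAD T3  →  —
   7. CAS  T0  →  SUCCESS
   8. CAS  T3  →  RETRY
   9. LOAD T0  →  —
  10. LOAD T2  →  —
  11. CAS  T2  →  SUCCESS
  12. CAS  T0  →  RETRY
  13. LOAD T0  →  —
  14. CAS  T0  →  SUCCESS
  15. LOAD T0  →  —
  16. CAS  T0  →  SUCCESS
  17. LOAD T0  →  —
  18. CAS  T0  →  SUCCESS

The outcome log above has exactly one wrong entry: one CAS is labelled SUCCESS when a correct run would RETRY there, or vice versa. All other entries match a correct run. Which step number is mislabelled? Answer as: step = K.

Correct run:
step 1: T1 LOAD ⇒ load; ctr=0 reg=0
step 2: T2 LOAD ⇒ load; ctr=0 reg=0
step 3: T1 CAS ⇒ ok; ctr=1 reg=0
step 4: T0 LOAD ⇒ load; ctr=1 reg=1
step 5: T2 CAS ⇒ retry; ctr=1 reg=0
step 6: T3 LOAD ⇒ load; ctr=1 reg=1
step 7: T0 CAS ⇒ ok; ctr=2 reg=1
step 8: T3 CAS ⇒ retry; ctr=2 reg=1
step 9: T0 LOAD ⇒ load; ctr=2 reg=2
step 10: T2 LOAD ⇒ load; ctr=2 reg=2
step 11: T2 CAS ⇒ ok; ctr=3 reg=2
step 12: T0 CAS ⇒ retry; ctr=3 reg=2
step 13: T0 LOAD ⇒ load; ctr=3 reg=3
step 14: T0 CAS ⇒ ok; ctr=4 reg=3
step 15: T0 LOAD ⇒ load; ctr=4 reg=4
step 16: T0 CAS ⇒ ok; ctr=5 reg=4
step 17: T0 LOAD ⇒ load; ctr=5 reg=5
step 18: T0 CAS ⇒ ok; ctr=6 reg=5
Flip is step 5.

step = 5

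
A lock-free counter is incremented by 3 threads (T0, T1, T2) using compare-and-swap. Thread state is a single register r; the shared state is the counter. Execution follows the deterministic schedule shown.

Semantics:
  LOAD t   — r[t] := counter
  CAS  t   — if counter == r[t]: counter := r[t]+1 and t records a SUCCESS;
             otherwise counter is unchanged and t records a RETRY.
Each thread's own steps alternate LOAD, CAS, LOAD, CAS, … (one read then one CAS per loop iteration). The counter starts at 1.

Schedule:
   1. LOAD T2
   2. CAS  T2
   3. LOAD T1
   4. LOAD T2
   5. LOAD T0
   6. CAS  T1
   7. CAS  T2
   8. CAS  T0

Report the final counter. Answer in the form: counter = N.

T2 LOAD — after: cnt=1, r=1 — load
T2 CAS — after: cnt=2, r=1 — ok
T1 LOAD — after: cnt=2, r=2 — load
T2 LOAD — after: cnt=2, r=2 — load
T0 LOAD — after: cnt=2, r=2 — load
T1 CAS — after: cnt=3, r=2 — ok
T2 CAS — after: cnt=3, r=2 — retry
T0 CAS — after: cnt=3, r=2 — retry

counter = 3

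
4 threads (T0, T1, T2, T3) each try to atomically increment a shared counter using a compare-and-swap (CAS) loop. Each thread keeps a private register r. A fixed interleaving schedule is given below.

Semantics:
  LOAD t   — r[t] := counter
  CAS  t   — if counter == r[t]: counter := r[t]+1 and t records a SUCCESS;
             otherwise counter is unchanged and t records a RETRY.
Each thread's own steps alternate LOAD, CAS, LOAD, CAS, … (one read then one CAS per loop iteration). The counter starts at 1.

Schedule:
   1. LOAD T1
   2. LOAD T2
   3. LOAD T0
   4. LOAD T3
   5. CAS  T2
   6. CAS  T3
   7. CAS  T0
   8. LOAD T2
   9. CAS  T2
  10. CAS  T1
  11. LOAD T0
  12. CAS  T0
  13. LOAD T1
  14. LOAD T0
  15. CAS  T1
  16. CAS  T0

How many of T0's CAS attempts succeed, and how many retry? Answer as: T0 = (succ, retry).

T0 = (1, 2)

step 1: T1 LOAD ⇒ load; ctr=1 reg=1
step 2: T2 LOAD ⇒ load; ctr=1 reg=1
step 3: T0 LOAD ⇒ load; ctr=1 reg=1
step 4: T3 LOAD ⇒ load; ctr=1 reg=1
step 5: T2 CAS ⇒ ok; ctr=2 reg=1
step 6: T3 CAS ⇒ retry; ctr=2 reg=1
step 7: T0 CAS ⇒ retry; ctr=2 reg=1
step 8: T2 LOAD ⇒ load; ctr=2 reg=2
step 9: T2 CAS ⇒ ok; ctr=3 reg=2
step 10: T1 CAS ⇒ retry; ctr=3 reg=1
step 11: T0 LOAD ⇒ load; ctr=3 reg=3
step 12: T0 CAS ⇒ ok; ctr=4 reg=3
step 13: T1 LOAD ⇒ load; ctr=4 reg=4
step 14: T0 LOAD ⇒ load; ctr=4 reg=4
step 15: T1 CAS ⇒ ok; ctr=5 reg=4
step 16: T0 CAS ⇒ retry; ctr=5 reg=4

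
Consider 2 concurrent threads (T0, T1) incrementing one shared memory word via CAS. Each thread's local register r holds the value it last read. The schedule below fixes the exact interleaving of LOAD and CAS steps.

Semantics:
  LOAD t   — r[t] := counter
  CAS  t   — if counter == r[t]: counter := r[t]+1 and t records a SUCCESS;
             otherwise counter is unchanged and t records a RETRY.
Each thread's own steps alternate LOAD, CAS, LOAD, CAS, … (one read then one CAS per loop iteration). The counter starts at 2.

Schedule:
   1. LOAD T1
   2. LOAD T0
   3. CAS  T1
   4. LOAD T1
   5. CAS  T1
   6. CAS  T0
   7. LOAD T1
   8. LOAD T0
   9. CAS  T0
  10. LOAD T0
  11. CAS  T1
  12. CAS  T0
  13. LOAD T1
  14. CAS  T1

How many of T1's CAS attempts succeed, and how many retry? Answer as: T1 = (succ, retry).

T1 = (3, 1)

#1 T1 reads 2
#2 T0 reads 2
#3 T1 CAS(2→3) writes; counter now 3
#4 T1 reads 3
#5 T1 CAS(3→4) writes; counter now 4
#6 T0 CAS(2→3) fails; counter now 4
#7 T1 reads 4
#8 T0 reads 4
#9 T0 CAS(4→5) writes; counter now 5
#10 T0 reads 5
#11 T1 CAS(4→5) fails; counter now 5
#12 T0 CAS(5→6) writes; counter now 6
#13 T1 reads 6
#14 T1 CAS(6→7) writes; counter now 7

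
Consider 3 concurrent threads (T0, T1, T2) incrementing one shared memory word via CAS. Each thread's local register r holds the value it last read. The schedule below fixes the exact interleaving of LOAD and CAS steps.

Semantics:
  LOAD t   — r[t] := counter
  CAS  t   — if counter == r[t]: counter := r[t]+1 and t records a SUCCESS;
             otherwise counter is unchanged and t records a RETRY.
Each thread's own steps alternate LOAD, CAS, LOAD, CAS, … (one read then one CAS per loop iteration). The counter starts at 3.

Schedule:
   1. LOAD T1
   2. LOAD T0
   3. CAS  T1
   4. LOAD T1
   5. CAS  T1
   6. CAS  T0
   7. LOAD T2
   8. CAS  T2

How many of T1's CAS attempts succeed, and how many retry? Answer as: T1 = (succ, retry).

#1 T1 reads 3
#2 T0 reads 3
#3 T1 CAS(3→4) writes; counter now 4
#4 T1 reads 4
#5 T1 CAS(4→5) writes; counter now 5
#6 T0 CAS(3→4) fails; counter now 5
#7 T2 reads 5
#8 T2 CAS(5→6) writes; counter now 6

T1 = (2, 0)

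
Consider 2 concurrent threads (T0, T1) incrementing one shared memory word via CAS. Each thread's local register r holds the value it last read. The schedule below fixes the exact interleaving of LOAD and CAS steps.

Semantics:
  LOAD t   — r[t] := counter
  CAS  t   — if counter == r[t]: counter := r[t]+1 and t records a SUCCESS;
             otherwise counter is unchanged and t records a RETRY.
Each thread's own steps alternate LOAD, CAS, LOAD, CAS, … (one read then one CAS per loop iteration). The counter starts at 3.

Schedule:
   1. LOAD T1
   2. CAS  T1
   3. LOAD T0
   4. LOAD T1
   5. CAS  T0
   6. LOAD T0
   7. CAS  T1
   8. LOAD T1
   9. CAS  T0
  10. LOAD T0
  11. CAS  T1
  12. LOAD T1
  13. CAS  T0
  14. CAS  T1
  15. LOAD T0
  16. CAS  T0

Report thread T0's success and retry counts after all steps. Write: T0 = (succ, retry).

T0 = (4, 0)

step 1: T1 LOAD ⇒ load; ctr=3 reg=3
step 2: T1 CAS ⇒ ok; ctr=4 reg=3
step 3: T0 LOAD ⇒ load; ctr=4 reg=4
step 4: T1 LOAD ⇒ load; ctr=4 reg=4
step 5: T0 CAS ⇒ ok; ctr=5 reg=4
step 6: T0 LOAD ⇒ load; ctr=5 reg=5
step 7: T1 CAS ⇒ retry; ctr=5 reg=4
step 8: T1 LOAD ⇒ load; ctr=5 reg=5
step 9: T0 CAS ⇒ ok; ctr=6 reg=5
step 10: T0 LOAD ⇒ load; ctr=6 reg=6
step 11: T1 CAS ⇒ retry; ctr=6 reg=5
step 12: T1 LOAD ⇒ load; ctr=6 reg=6
step 13: T0 CAS ⇒ ok; ctr=7 reg=6
step 14: T1 CAS ⇒ retry; ctr=7 reg=6
step 15: T0 LOAD ⇒ load; ctr=7 reg=7
step 16: T0 CAS ⇒ ok; ctr=8 reg=7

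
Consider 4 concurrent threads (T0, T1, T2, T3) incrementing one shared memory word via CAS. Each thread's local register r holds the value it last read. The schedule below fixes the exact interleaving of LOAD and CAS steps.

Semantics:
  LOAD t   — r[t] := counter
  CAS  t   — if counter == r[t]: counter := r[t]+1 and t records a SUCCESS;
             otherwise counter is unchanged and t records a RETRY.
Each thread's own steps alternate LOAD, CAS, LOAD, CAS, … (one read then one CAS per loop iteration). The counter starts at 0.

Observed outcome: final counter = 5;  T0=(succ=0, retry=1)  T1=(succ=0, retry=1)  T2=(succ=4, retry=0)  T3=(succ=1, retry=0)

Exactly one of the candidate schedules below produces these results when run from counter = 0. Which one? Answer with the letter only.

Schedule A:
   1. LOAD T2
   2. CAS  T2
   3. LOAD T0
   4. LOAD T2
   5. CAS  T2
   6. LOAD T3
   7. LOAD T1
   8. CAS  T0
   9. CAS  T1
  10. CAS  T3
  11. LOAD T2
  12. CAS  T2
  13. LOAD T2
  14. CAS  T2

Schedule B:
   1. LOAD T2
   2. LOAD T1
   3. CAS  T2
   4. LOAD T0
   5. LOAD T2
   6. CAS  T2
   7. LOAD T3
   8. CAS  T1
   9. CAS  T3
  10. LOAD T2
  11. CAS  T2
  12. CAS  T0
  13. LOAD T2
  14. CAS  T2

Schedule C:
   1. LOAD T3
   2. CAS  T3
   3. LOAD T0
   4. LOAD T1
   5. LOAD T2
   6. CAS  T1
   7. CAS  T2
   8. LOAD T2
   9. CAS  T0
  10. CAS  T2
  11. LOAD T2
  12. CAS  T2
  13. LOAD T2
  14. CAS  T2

Tracing schedule B:
   1) LOAD T2:  M=0  r_T2=0
   2) LOAD T1:  M=0  r_T1=0
   3) CAS  T2:  M=1  r_T2=0 ✓
   4) LOAD T0:  M=1  r_T0=1
   5) LOAD T2:  M=1  r_T2=1
   6) CAS  T2:  M=2  r_T2=1 ✓
   7) LOAD T3:  M=2  r_T3=2
   8) CAS  T1:  M=2  r_T1=0 ✗
   9) CAS  T3:  M=3  r_T3=2 ✓
  10) LOAD T2:  M=3  r_T2=3
  11) CAS  T2:  M=4  r_T2=3 ✓
  12) CAS  T0:  M=4  r_T0=1 ✗
  13) LOAD T2:  M=4  r_T2=4
  14) CAS  T2:  M=5  r_T2=4 ✓

B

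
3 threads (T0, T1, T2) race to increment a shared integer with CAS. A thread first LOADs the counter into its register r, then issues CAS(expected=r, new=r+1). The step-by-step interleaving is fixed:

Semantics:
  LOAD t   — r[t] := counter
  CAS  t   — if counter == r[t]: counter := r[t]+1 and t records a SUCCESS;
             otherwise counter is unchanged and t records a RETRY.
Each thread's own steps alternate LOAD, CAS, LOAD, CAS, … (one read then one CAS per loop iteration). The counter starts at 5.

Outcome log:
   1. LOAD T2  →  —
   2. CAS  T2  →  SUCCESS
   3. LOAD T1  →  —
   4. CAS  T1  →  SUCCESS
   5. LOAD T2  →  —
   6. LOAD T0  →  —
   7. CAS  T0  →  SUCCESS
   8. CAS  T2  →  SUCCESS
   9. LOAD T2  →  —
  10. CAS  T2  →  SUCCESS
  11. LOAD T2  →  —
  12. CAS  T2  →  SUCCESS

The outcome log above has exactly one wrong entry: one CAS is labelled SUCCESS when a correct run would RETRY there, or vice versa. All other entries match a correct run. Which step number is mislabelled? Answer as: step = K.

step = 8

Correct run:
T2 LOAD — after: cnt=5, r=5 — load
T2 CAS — after: cnt=6, r=5 — ok
T1 LOAD — after: cnt=6, r=6 — load
T1 CAS — after: cnt=7, r=6 — ok
T2 LOAD — after: cnt=7, r=7 — load
T0 LOAD — after: cnt=7, r=7 — load
T0 CAS — after: cnt=8, r=7 — ok
T2 CAS — after: cnt=8, r=7 — retry
T2 LOAD — after: cnt=8, r=8 — load
T2 CAS — after: cnt=9, r=8 — ok
T2 LOAD — after: cnt=9, r=9 — load
T2 CAS — after: cnt=10, r=9 — ok
Flip is step 8.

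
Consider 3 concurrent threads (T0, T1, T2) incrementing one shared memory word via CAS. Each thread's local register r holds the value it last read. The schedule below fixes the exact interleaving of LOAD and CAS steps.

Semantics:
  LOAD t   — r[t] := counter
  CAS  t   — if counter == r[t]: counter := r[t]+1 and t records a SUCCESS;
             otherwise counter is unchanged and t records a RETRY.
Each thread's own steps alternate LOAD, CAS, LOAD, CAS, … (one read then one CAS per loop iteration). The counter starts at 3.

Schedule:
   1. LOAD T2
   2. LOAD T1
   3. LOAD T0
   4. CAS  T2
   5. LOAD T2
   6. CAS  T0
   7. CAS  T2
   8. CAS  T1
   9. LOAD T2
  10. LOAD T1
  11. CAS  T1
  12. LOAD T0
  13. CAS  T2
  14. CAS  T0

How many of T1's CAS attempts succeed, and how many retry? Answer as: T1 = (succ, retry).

1. LOAD T2 → mem=3 r[T2]=3 [LOAD]
2. LOAD T1 → mem=3 r[T1]=3 [LOAD]
3. LOAD T0 → mem=3 r[T0]=3 [LOAD]
4. CAS T2 → mem=4 r[T2]=3 [OK]
5. LOAD T2 → mem=4 r[T2]=4 [LOAD]
6. CAS T0 → mem=4 r[T0]=3 [RETRY]
7. CAS T2 → mem=5 r[T2]=4 [OK]
8. CAS T1 → mem=5 r[T1]=3 [RETRY]
9. LOAD T2 → mem=5 r[T2]=5 [LOAD]
10. LOAD T1 → mem=5 r[T1]=5 [LOAD]
11. CAS T1 → mem=6 r[T1]=5 [OK]
12. LOAD T0 → mem=6 r[T0]=6 [LOAD]
13. CAS T2 → mem=6 r[T2]=5 [RETRY]
14. CAS T0 → mem=7 r[T0]=6 [OK]

T1 = (1, 1)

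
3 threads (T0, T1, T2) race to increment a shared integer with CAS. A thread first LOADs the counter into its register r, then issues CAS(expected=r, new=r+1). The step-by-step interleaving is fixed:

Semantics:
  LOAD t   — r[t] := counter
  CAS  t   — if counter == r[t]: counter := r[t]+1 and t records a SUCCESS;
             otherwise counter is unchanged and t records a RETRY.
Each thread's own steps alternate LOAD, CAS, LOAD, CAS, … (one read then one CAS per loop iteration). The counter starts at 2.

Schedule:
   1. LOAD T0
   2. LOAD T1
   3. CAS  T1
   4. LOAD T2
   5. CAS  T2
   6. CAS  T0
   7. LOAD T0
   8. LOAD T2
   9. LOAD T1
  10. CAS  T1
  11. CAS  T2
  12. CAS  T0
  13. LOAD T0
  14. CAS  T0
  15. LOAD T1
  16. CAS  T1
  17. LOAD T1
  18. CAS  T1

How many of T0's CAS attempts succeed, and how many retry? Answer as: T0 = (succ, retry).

T0 = (1, 2)

T0 LOAD — after: cnt=2, r=2 — load
T1 LOAD — after: cnt=2, r=2 — load
T1 CAS — after: cnt=3, r=2 — ok
T2 LOAD — after: cnt=3, r=3 — load
T2 CAS — after: cnt=4, r=3 — ok
T0 CAS — after: cnt=4, r=2 — retry
T0 LOAD — after: cnt=4, r=4 — load
T2 LOAD — after: cnt=4, r=4 — load
T1 LOAD — after: cnt=4, r=4 — load
T1 CAS — after: cnt=5, r=4 — ok
T2 CAS — after: cnt=5, r=4 — retry
T0 CAS — after: cnt=5, r=4 — retry
T0 LOAD — after: cnt=5, r=5 — load
T0 CAS — after: cnt=6, r=5 — ok
T1 LOAD — after: cnt=6, r=6 — load
T1 CAS — after: cnt=7, r=6 — ok
T1 LOAD — after: cnt=7, r=7 — load
T1 CAS — after: cnt=8, r=7 — ok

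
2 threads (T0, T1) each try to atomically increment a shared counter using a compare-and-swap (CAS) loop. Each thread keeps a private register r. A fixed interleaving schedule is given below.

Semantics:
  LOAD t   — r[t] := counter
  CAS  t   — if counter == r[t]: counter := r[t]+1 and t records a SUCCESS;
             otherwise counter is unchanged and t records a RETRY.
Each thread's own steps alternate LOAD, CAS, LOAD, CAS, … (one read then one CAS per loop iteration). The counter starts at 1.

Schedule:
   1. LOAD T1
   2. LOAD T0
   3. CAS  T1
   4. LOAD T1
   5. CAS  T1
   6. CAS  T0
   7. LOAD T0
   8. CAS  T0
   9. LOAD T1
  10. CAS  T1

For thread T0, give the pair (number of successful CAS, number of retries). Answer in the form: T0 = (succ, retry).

T0 = (1, 1)

[1] T1.load  rd  (counter 1, T1.r 1)
[2] T0.load  rd  (counter 1, T0.r 1)
[3] T1.cas  hit  (counter 2, T1.r 1)
[4] T1.load  rd  (counter 2, T1.r 2)
[5] T1.cas  hit  (counter 3, T1.r 2)
[6] T0.cas  miss  (counter 3, T0.r 1)
[7] T0.load  rd  (counter 3, T0.r 3)
[8] T0.cas  hit  (counter 4, T0.r 3)
[9] T1.load  rd  (counter 4, T1.r 4)
[10] T1.cas  hit  (counter 5, T1.r 4)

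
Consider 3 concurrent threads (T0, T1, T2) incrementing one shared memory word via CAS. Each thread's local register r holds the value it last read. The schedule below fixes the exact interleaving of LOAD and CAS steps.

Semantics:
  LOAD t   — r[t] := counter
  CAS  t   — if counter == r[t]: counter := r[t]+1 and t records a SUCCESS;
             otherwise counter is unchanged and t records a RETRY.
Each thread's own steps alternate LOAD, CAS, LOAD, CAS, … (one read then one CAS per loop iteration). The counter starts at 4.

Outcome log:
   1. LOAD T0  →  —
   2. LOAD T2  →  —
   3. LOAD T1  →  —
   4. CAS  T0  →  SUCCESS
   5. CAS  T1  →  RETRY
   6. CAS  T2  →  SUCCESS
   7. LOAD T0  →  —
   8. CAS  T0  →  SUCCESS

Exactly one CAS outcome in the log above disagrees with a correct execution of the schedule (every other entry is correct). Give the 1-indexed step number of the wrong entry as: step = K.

step = 6

Reference trace:
#1 T0 reads 4
#2 T2 reads 4
#3 T1 reads 4
#4 T0 CAS(4→5) writes; counter now 5
#5 T1 CAS(4→5) fails; counter now 5
#6 T2 CAS(4→5) fails; counter now 5
#7 T0 reads 5
#8 T0 CAS(5→6) writes; counter now 6
Flip is step 6.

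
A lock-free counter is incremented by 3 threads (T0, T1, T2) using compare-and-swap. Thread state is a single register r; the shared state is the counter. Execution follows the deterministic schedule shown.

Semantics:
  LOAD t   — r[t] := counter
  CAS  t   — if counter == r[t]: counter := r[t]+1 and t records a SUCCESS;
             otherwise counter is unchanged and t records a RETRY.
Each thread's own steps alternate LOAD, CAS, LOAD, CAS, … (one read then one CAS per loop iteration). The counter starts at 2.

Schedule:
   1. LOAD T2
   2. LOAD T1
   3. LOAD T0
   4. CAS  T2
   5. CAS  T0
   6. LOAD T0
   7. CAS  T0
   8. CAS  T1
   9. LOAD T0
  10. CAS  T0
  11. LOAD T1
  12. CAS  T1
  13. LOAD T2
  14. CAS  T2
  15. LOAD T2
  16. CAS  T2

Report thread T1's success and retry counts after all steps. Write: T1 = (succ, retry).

#1 T2 reads 2
#2 T1 reads 2
#3 T0 reads 2
#4 T2 CAS(2→3) writes; counter now 3
#5 T0 CAS(2→3) fails; counter now 3
#6 T0 reads 3
#7 T0 CAS(3→4) writes; counter now 4
#8 T1 CAS(2→3) fails; counter now 4
#9 T0 reads 4
#10 T0 CAS(4→5) writes; counter now 5
#11 T1 reads 5
#12 T1 CAS(5→6) writes; counter now 6
#13 T2 reads 6
#14 T2 CAS(6→7) writes; counter now 7
#15 T2 reads 7
#16 T2 CAS(7→8) writes; counter now 8

T1 = (1, 1)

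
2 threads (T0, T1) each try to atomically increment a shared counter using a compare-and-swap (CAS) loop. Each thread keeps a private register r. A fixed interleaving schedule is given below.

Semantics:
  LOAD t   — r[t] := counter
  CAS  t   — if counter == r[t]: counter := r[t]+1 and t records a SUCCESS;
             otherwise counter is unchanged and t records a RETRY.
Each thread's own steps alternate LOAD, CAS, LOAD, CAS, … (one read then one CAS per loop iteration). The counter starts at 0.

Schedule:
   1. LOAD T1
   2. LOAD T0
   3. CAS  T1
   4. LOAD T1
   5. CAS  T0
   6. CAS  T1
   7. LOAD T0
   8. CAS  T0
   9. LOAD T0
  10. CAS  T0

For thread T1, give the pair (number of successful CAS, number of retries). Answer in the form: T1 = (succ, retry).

#1 T1 reads 0
#2 T0 reads 0
#3 T1 CAS(0→1) writes; counter now 1
#4 T1 reads 1
#5 T0 CAS(0→1) fails; counter now 1
#6 T1 CAS(1→2) writes; counter now 2
#7 T0 reads 2
#8 T0 CAS(2→3) writes; counter now 3
#9 T0 reads 3
#10 T0 CAS(3→4) writes; counter now 4

T1 = (2, 0)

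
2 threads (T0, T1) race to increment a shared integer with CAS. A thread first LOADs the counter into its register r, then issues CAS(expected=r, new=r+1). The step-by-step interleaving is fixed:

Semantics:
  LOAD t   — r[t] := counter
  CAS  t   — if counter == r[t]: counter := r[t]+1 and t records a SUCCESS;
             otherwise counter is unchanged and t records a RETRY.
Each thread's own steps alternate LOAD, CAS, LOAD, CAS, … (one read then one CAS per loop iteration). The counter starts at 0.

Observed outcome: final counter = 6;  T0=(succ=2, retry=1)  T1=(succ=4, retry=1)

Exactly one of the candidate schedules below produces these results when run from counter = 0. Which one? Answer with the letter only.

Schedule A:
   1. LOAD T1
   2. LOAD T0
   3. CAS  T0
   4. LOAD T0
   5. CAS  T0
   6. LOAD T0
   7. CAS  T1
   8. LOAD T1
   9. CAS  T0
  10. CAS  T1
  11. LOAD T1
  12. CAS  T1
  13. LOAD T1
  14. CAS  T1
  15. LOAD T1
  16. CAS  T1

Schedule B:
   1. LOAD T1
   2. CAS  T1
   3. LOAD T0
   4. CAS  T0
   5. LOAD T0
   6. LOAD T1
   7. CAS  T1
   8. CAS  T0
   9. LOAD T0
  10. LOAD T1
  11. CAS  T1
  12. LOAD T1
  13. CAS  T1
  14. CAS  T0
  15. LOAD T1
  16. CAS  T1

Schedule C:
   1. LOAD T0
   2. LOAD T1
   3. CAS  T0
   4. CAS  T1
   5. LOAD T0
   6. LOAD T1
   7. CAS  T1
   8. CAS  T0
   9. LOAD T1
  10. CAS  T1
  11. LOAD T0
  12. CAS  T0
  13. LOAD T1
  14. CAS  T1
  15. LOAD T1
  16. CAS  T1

Simulating candidate C:
1. LOAD T0 → mem=0 r[T0]=0 [LOAD]
2. LOAD T1 → mem=0 r[T1]=0 [LOAD]
3. CAS T0 → mem=1 r[T0]=0 [OK]
4. CAS T1 → mem=1 r[T1]=0 [RETRY]
5. LOAD T0 → mem=1 r[T0]=1 [LOAD]
6. LOAD T1 → mem=1 r[T1]=1 [LOAD]
7. CAS T1 → mem=2 r[T1]=1 [OK]
8. CAS T0 → mem=2 r[T0]=1 [RETRY]
9. LOAD T1 → mem=2 r[T1]=2 [LOAD]
10. CAS T1 → mem=3 r[T1]=2 [OK]
11. LOAD T0 → mem=3 r[T0]=3 [LOAD]
12. CAS T0 → mem=4 r[T0]=3 [OK]
13. LOAD T1 → mem=4 r[T1]=4 [LOAD]
14. CAS T1 → mem=5 r[T1]=4 [OK]
15. LOAD T1 → mem=5 r[T1]=5 [LOAD]
16. CAS T1 → mem=6 r[T1]=5 [OK]

C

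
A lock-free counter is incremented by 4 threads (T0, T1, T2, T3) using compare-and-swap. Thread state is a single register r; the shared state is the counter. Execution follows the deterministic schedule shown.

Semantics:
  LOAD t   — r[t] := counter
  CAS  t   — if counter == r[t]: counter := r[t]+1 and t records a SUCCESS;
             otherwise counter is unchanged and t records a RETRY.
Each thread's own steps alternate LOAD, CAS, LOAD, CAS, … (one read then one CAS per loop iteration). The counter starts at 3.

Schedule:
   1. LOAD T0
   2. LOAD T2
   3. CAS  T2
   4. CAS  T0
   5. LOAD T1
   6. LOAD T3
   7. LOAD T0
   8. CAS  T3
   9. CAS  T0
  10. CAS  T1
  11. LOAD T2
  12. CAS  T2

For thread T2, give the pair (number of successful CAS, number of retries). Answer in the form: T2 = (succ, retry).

T2 = (2, 0)

#1 T0 reads 3
#2 T2 reads 3
#3 T2 CAS(3→4) writes; counter now 4
#4 T0 CAS(3→4) fails; counter now 4
#5 T1 reads 4
#6 T3 reads 4
#7 T0 reads 4
#8 T3 CAS(4→5) writes; counter now 5
#9 T0 CAS(4→5) fails; counter now 5
#10 T1 CAS(4→5) fails; counter now 5
#11 T2 reads 5
#12 T2 CAS(5→6) writes; counter now 6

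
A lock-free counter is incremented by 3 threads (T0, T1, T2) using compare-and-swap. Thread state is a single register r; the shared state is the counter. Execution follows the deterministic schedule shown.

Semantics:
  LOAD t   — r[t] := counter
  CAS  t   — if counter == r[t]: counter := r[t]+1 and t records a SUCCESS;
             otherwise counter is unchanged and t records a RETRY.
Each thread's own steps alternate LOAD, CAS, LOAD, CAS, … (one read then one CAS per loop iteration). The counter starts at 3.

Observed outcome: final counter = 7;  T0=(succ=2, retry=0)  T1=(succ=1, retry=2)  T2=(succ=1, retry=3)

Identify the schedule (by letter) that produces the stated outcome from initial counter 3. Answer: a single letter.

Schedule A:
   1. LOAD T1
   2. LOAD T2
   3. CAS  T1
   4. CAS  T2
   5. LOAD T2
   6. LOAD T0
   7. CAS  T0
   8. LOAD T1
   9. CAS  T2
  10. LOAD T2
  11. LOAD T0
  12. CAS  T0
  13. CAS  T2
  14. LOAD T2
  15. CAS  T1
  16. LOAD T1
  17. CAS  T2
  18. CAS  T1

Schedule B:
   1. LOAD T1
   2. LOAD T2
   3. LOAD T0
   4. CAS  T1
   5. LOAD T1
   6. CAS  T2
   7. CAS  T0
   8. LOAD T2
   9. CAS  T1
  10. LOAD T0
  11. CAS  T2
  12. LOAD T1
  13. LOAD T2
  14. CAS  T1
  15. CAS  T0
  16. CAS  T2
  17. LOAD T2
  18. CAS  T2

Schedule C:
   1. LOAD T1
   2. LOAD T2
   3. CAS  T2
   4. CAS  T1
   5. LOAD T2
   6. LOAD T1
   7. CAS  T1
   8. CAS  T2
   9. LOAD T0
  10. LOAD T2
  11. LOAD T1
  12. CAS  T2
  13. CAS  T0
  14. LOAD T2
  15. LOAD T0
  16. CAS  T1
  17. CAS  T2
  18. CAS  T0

A

Simulating candidate A:
1. LOAD T1 → mem=3 r[T1]=3 [LOAD]
2. LOAD T2 → mem=3 r[T2]=3 [LOAD]
3. CAS T1 → mem=4 r[T1]=3 [OK]
4. CAS T2 → mem=4 r[T2]=3 [RETRY]
5. LOAD T2 → mem=4 r[T2]=4 [LOAD]
6. LOAD T0 → mem=4 r[T0]=4 [LOAD]
7. CAS T0 → mem=5 r[T0]=4 [OK]
8. LOAD T1 → mem=5 r[T1]=5 [LOAD]
9. CAS T2 → mem=5 r[T2]=4 [RETRY]
10. LOAD T2 → mem=5 r[T2]=5 [LOAD]
11. LOAD T0 → mem=5 r[T0]=5 [LOAD]
12. CAS T0 → mem=6 r[T0]=5 [OK]
13. CAS T2 → mem=6 r[T2]=5 [RETRY]
14. LOAD T2 → mem=6 r[T2]=6 [LOAD]
15. CAS T1 → mem=6 r[T1]=5 [RETRY]
16. LOAD T1 → mem=6 r[T1]=6 [LOAD]
17. CAS T2 → mem=7 r[T2]=6 [OK]
18. CAS T1 → mem=7 r[T1]=6 [RETRY]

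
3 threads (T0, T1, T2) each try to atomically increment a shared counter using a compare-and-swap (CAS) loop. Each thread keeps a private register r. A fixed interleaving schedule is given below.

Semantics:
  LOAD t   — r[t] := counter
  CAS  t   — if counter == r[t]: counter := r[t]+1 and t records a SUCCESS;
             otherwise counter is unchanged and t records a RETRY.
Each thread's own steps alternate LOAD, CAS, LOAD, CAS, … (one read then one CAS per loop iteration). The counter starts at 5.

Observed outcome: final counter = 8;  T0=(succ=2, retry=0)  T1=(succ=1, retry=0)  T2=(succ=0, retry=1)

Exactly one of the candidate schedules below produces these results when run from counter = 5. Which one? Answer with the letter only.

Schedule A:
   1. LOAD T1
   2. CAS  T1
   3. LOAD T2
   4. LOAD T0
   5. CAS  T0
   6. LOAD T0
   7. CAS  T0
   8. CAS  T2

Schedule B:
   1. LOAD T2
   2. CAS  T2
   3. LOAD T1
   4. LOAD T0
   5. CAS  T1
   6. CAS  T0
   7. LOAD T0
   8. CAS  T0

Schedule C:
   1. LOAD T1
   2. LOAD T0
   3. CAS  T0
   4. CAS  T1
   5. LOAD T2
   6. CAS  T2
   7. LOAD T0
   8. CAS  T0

Tracing schedule A:
   1) LOAD T1:  M=5  r_T1=5
   2) CAS  T1:  M=6  r_T1=5 ✓
   3) LOAD T2:  M=6  r_T2=6
   4) LOAD T0:  M=6  r_T0=6
   5) CAS  T0:  M=7  r_T0=6 ✓
   6) LOAD T0:  M=7  r_T0=7
   7) CAS  T0:  M=8  r_T0=7 ✓
   8) CAS  T2:  M=8  r_T2=6 ✗

A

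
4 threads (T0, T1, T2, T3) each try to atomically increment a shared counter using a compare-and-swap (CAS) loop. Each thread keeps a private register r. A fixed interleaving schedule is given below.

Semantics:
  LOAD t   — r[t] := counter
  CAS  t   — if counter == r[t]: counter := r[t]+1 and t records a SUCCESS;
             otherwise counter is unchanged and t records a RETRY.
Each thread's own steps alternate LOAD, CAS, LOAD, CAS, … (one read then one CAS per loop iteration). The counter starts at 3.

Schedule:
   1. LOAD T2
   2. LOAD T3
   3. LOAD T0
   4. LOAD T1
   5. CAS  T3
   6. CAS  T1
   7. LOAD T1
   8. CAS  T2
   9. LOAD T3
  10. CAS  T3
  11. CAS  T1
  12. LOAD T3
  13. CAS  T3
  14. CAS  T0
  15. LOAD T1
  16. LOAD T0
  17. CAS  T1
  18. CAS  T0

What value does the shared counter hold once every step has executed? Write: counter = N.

counter = 7

T2 LOAD — after: cnt=3, r=3 — load
T3 LOAD — after: cnt=3, r=3 — load
T0 LOAD — after: cnt=3, r=3 — load
T1 LOAD — after: cnt=3, r=3 — load
T3 CAS — after: cnt=4, r=3 — ok
T1 CAS — after: cnt=4, r=3 — retry
T1 LOAD — after: cnt=4, r=4 — load
T2 CAS — after: cnt=4, r=3 — retry
T3 LOAD — after: cnt=4, r=4 — load
T3 CAS — after: cnt=5, r=4 — ok
T1 CAS — after: cnt=5, r=4 — retry
T3 LOAD — after: cnt=5, r=5 — load
T3 CAS — after: cnt=6, r=5 — ok
T0 CAS — after: cnt=6, r=3 — retry
T1 LOAD — after: cnt=6, r=6 — load
T0 LOAD — after: cnt=6, r=6 — load
T1 CAS — after: cnt=7, r=6 — ok
T0 CAS — after: cnt=7, r=6 — retry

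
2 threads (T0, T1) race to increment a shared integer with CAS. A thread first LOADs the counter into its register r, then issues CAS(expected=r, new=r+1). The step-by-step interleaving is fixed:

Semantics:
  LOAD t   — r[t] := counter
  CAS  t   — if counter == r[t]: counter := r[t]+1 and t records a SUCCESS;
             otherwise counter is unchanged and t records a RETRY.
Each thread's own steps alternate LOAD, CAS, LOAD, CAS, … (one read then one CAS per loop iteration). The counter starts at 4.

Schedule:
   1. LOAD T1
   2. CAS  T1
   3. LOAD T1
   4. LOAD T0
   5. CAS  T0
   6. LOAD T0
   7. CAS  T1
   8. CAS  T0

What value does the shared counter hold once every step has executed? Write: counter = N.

counter = 7

T1 LOAD — after: cnt=4, r=4 — load
T1 CAS — after: cnt=5, r=4 — ok
T1 LOAD — after: cnt=5, r=5 — load
T0 LOAD — after: cnt=5, r=5 — load
T0 CAS — after: cnt=6, r=5 — ok
T0 LOAD — after: cnt=6, r=6 — load
T1 CAS — after: cnt=6, r=5 — retry
T0 CAS — after: cnt=7, r=6 — ok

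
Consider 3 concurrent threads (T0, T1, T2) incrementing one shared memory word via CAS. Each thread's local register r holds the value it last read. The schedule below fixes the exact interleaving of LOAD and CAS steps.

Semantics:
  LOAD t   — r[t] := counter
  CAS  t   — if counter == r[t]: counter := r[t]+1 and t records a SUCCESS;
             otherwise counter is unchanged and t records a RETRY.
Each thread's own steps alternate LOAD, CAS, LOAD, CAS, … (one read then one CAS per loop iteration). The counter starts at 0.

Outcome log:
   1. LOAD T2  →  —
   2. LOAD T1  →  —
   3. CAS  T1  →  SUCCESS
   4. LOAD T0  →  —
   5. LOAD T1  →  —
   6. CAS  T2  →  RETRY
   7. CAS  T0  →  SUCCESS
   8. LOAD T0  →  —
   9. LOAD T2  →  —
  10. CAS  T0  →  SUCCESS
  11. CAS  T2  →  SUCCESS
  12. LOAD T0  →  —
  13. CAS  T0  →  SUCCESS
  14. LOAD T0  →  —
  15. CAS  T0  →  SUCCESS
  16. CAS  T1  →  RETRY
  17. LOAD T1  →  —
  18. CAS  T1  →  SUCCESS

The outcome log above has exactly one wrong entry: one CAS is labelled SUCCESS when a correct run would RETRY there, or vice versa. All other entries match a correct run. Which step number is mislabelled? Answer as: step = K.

step = 11

Reference trace:
1. LOAD T2 → mem=0 r[T2]=0 [LOAD]
2. LOAD T1 → mem=0 r[T1]=0 [LOAD]
3. CAS T1 → mem=1 r[T1]=0 [OK]
4. LOAD T0 → mem=1 r[T0]=1 [LOAD]
5. LOAD T1 → mem=1 r[T1]=1 [LOAD]
6. CAS T2 → mem=1 r[T2]=0 [RETRY]
7. CAS T0 → mem=2 r[T0]=1 [OK]
8. LOAD T0 → mem=2 r[T0]=2 [LOAD]
9. LOAD T2 → mem=2 r[T2]=2 [LOAD]
10. CAS T0 → mem=3 r[T0]=2 [OK]
11. CAS T2 → mem=3 r[T2]=2 [RETRY]
12. LOAD T0 → mem=3 r[T0]=3 [LOAD]
13. CAS T0 → mem=4 r[T0]=3 [OK]
14. LOAD T0 → mem=4 r[T0]=4 [LOAD]
15. CAS T0 → mem=5 r[T0]=4 [OK]
16. CAS T1 → mem=5 r[T1]=1 [RETRY]
17. LOAD T1 → mem=5 r[T1]=5 [LOAD]
18. CAS T1 → mem=6 r[T1]=5 [OK]
Flip is step 11.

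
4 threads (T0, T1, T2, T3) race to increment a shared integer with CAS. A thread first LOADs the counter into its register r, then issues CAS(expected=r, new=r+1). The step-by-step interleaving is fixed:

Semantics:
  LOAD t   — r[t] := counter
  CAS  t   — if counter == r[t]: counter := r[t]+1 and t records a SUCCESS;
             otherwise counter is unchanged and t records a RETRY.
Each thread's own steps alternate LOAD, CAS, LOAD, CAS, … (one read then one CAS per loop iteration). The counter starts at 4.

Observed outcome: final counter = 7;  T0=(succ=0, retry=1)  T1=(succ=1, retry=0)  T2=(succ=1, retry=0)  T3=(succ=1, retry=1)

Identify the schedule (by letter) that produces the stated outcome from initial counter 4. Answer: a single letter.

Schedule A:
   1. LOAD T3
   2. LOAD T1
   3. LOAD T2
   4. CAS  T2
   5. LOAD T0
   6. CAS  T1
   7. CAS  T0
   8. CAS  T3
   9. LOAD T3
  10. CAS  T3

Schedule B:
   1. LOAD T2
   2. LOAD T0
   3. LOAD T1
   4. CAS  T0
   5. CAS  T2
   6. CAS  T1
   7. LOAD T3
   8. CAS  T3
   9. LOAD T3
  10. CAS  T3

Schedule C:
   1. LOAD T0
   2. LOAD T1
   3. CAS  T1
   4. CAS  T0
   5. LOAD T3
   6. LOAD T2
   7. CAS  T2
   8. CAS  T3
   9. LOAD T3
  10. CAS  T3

C

Tracing schedule C:
1. LOAD T0 → mem=4 r[T0]=4 [LOAD]
2. LOAD T1 → mem=4 r[T1]=4 [LOAD]
3. CAS T1 → mem=5 r[T1]=4 [OK]
4. CAS T0 → mem=5 r[T0]=4 [RETRY]
5. LOAD T3 → mem=5 r[T3]=5 [LOAD]
6. LOAD T2 → mem=5 r[T2]=5 [LOAD]
7. CAS T2 → mem=6 r[T2]=5 [OK]
8. CAS T3 → mem=6 r[T3]=5 [RETRY]
9. LOAD T3 → mem=6 r[T3]=6 [LOAD]
10. CAS T3 → mem=7 r[T3]=6 [OK]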